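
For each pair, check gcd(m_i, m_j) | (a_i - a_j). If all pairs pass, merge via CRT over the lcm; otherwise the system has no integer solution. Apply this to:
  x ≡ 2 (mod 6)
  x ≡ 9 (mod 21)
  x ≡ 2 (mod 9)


Moduli 6, 21, 9 are not pairwise coprime, so CRT works modulo lcm(m_i) when all pairwise compatibility conditions hold.
Pairwise compatibility: gcd(m_i, m_j) must divide a_i - a_j for every pair.
Merge one congruence at a time:
  Start: x ≡ 2 (mod 6).
  Combine with x ≡ 9 (mod 21): gcd(6, 21) = 3, and 9 - 2 = 7 is NOT divisible by 3.
    ⇒ system is inconsistent (no integer solution).

No solution (the system is inconsistent).


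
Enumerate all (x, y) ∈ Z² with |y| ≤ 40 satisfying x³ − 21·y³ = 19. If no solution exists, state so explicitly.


The equation is x³ - 21y³ = 19. For fixed y, x³ = 21·y³ + 19, so a solution requires the RHS to be a perfect cube.
Strategy: iterate y from -40 to 40, compute RHS = 21·y³ + 19, and check whether it is a (positive or negative) perfect cube.
Check small values of y:
  y = 0: RHS = 19 is not a perfect cube.
  y = 1: RHS = 40 is not a perfect cube.
  y = -1: RHS = -2 is not a perfect cube.
  y = 2: RHS = 187 is not a perfect cube.
  y = -2: RHS = -149 is not a perfect cube.
  y = 3: RHS = 586 is not a perfect cube.
  y = -3: RHS = -548 is not a perfect cube.
Continuing the search up to |y| = 40 finds no solutions either.
No (x, y) in the scanned range satisfies the equation.

No integer solutions with |y| ≤ 40.


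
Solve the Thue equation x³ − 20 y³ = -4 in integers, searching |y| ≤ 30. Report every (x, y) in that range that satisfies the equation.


The equation is x³ - 20y³ = -4. For fixed y, x³ = 20·y³ − 4, so a solution requires the RHS to be a perfect cube.
Strategy: iterate y from -30 to 30, compute RHS = 20·y³ − 4, and check whether it is a (positive or negative) perfect cube.
Check small values of y:
  y = 0: RHS = -4 is not a perfect cube.
  y = 1: RHS = 16 is not a perfect cube.
  y = -1: RHS = -24 is not a perfect cube.
  y = 2: RHS = 156 is not a perfect cube.
  y = -2: RHS = -164 is not a perfect cube.
  y = 3: RHS = 536 is not a perfect cube.
  y = -3: RHS = -544 is not a perfect cube.
Continuing the search up to |y| = 30 finds no solutions either.
No (x, y) in the scanned range satisfies the equation.

No integer solutions with |y| ≤ 30.


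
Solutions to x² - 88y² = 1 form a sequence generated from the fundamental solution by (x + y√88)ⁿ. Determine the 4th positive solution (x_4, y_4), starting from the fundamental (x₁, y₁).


Step 1: Find the fundamental solution (x₁, y₁) of x² - 88y² = 1.
  Expand √88 as a continued fraction. a₀ = ⌊√88⌋ = 9; iterate m_{k+1} = d_k·a_k − m_k, d_{k+1} = (88 − m_{k+1}²)/d_k, a_{k+1} = ⌊(a₀ + m_{k+1})/d_{k+1}⌋ (starting m₀ = 0, d₀ = 1), with convergents p_k = a_k·p_{k-1} + p_{k-2}, q_k = a_k·q_{k-1} + q_{k-2} (p₋₁ = 1, q₋₁ = 0):
  k = 0: a₀ = 9; p₀/q₀ = 9/1; p₀² − 88·q₀² = 81 − 88 = -7.
  k = 1: m = 9, d = 7, a = ⌊(9 + 9)/7⌋ = 2; p/q = (2·9 + 1)/(2·1 + 0) = 19/2; p² − 88·q² = 361 − 352 = 9.
  k = 2: m = 5, d = 9, a = ⌊(9 + 5)/9⌋ = 1; p/q = (1·19 + 9)/(1·2 + 1) = 28/3; p² − 88·q² = 784 − 792 = -8.
  k = 3: m = 4, d = 8, a = ⌊(9 + 4)/8⌋ = 1; p/q = (1·28 + 19)/(1·3 + 2) = 47/5; p² − 88·q² = 2209 − 2200 = 9.
  k = 4: m = 4, d = 9, a = ⌊(9 + 4)/9⌋ = 1; p/q = (1·47 + 28)/(1·5 + 3) = 75/8; p² − 88·q² = 5625 − 5632 = -7.
  k = 5: m = 5, d = 7, a = ⌊(9 + 5)/7⌋ = 2; p/q = (2·75 + 47)/(2·8 + 5) = 197/21; p² − 88·q² = 38809 − 38808 = 1.
  The first convergent with p² − 88·q² = 1 gives the fundamental solution (x₁, y₁) = (197, 21).
Step 2: Apply the recurrence (x_{n+1}, y_{n+1}) = (x₁x_n + 88y₁y_n, x₁y_n + y₁x_n) repeatedly.
  From (x_1, y_1) = (197, 21): x_2 = 197·197 + 88·21·21 = 77617; y_2 = 197·21 + 21·197 = 8274.
  From (x_2, y_2) = (77617, 8274): x_3 = 197·77617 + 88·21·8274 = 30580901; y_3 = 197·8274 + 21·77617 = 3259935.
  From (x_3, y_3) = (30580901, 3259935): x_4 = 197·30580901 + 88·21·3259935 = 12048797377; y_4 = 197·3259935 + 21·30580901 = 1284406116.
Step 3: Verify x_4² - 88·y_4² = 145173518232002080129 - 145173518232002080128 = 1 (should be 1). ✓

(x_1, y_1) = (197, 21); (x_4, y_4) = (12048797377, 1284406116).


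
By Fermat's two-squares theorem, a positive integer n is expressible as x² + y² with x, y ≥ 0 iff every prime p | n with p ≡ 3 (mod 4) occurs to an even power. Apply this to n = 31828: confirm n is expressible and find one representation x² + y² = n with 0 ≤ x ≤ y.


Step 1: Factor n = 31828 = 2^2 · 73 · 109.
Step 2: Check the mod-4 condition on each prime factor: 2 = 2 (special); 73 ≡ 1 (mod 4), exponent 1; 109 ≡ 1 (mod 4), exponent 1.
All primes ≡ 3 (mod 4) appear to even exponent (or don't appear), so by the two-squares theorem n IS expressible as a sum of two squares.
Step 3: Build a representation. Group n = k² · m with k = 2 and m = 73 · 109 = 7957 (a product of primes ≡ 1 (mod 4)); a representation of m scales to one of n via (k·x)² + (k·y)² = k²(x² + y²). Each prime p ≡ 1 (mod 4) is itself a sum of two squares; find a² by testing p − a² for a perfect square:
  73: 73 − 1² = 72, 73 − 2² = 69, 73 − 3² = 64 = 8² ⇒ 73 = 3² + 8².
  109: 109 − 1² = 108, 109 − 2² = 105, 109 − 3² = 100 = 10² ⇒ 109 = 3² + 10².
  Combine using the Brahmagupta–Fibonacci identity (a² + b²)(c² + d²) = (ac − bd)² + (ad + bc)² = (ac + bd)² + (ad − bc)²:
  73 · 109 = 7957: from (3² + 8²)(3² + 10²), take (3·3 − 8·10, 3·10 + 8·3) = (9 − 80, 30 + 24) = (-71, 54); dropping signs (only squares matter) gives (71, 54); check 71² + 54² = 5041 + 2916 = 7957 ✓.
  Scale by k = 2: (2·71, 2·54) = (142, 108).
Step 4: Order so x ≤ y and verify: 108² + 142² = 11664 + 20164 = 31828 = n. ✓

n = 31828 = 108² + 142² (one valid representation with x ≤ y).


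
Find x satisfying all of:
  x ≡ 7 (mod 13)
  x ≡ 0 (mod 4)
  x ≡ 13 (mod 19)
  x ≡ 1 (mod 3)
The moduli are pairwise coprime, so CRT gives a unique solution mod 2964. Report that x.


Product of moduli M = 13 · 4 · 19 · 3 = 2964.
Merge one congruence at a time:
  Start: x ≡ 7 (mod 13).
  Combine with x ≡ 0 (mod 4); new modulus lcm = 52.
    Write x = 7 + 13·t and substitute into x ≡ 0 (mod 4): 13·t ≡ 0 − 7 = -7 (mod 4).
    Reduce coefficients mod 4: 1·t ≡ 1 (mod 4).
    So t ≡ 1 (mod 4).
    Then x = 7 + 13·1 = 20, valid modulo lcm(13, 4) = 52: x ≡ 20 (mod 52).
  Combine with x ≡ 13 (mod 19); new modulus lcm = 988.
    Write x = 20 + 52·t and substitute into x ≡ 13 (mod 19): 52·t ≡ 13 − 20 = -7 (mod 19).
    Reduce coefficients mod 19: 14·t ≡ 12 (mod 19).
    The inverse of 14 mod 19 is 15 (since 14·15 = 210 = 11·19 + 1), so t ≡ 15·12 = 180 ≡ 9 (mod 19).
    Then x = 20 + 52·9 = 488, valid modulo lcm(52, 19) = 988: x ≡ 488 (mod 988).
  Combine with x ≡ 1 (mod 3); new modulus lcm = 2964.
    Write x = 488 + 988·t and substitute into x ≡ 1 (mod 3): 988·t ≡ 1 − 488 = -487 (mod 3).
    Reduce coefficients mod 3: 1·t ≡ 2 (mod 3).
    So t ≡ 2 (mod 3).
    Then x = 488 + 988·2 = 2464, valid modulo lcm(988, 3) = 2964: x ≡ 2464 (mod 2964).
Verify against each original: 2464 mod 13 = 7, 2464 mod 4 = 0, 2464 mod 19 = 13, 2464 mod 3 = 1.

x ≡ 2464 (mod 2964).


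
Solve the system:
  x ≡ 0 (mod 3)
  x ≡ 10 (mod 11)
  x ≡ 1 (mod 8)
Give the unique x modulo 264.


Moduli 3, 11, 8 are pairwise coprime; by CRT there is a unique solution modulo M = 3 · 11 · 8 = 264.
Solve pairwise, accumulating the modulus:
  Start with x ≡ 0 (mod 3).
  Combine with x ≡ 10 (mod 11): since gcd(3, 11) = 1, we get a unique residue mod 33.
    Write x = 0 + 3·t and substitute into x ≡ 10 (mod 11): 3·t ≡ 10 − 0 = 10 (mod 11).
    The inverse of 3 mod 11 is 4 (since 3·4 = 12 = 1·11 + 1), so t ≡ 4·10 = 40 ≡ 7 (mod 11).
    Then x = 0 + 3·7 = 21, valid modulo lcm(3, 11) = 33: x ≡ 21 (mod 33).
  Combine with x ≡ 1 (mod 8): since gcd(33, 8) = 1, we get a unique residue mod 264.
    Write x = 21 + 33·t and substitute into x ≡ 1 (mod 8): 33·t ≡ 1 − 21 = -20 (mod 8).
    Reduce coefficients mod 8: 1·t ≡ 4 (mod 8).
    So t ≡ 4 (mod 8).
    Then x = 21 + 33·4 = 153, valid modulo lcm(33, 8) = 264: x ≡ 153 (mod 264).
Verify: 153 mod 3 = 0 ✓, 153 mod 11 = 10 ✓, 153 mod 8 = 1 ✓.

x ≡ 153 (mod 264).


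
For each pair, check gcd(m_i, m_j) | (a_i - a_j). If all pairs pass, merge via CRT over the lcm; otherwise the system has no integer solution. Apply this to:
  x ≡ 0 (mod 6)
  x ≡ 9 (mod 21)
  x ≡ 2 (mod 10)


Moduli 6, 21, 10 are not pairwise coprime, so CRT works modulo lcm(m_i) when all pairwise compatibility conditions hold.
Pairwise compatibility: gcd(m_i, m_j) must divide a_i - a_j for every pair.
Merge one congruence at a time:
  Start: x ≡ 0 (mod 6).
  Combine with x ≡ 9 (mod 21): gcd(6, 21) = 3; 9 - 0 = 9, which IS divisible by 3, so compatible.
    Write x = 0 + 6·t and substitute into x ≡ 9 (mod 21): 6·t ≡ 9 − 0 = 9 (mod 21).
    Divide the congruence (and modulus) by g = 3: 2·t ≡ 3 (mod 7).
    The inverse of 2 mod 7 is 4 (since 2·4 = 8 = 1·7 + 1), so t ≡ 4·3 = 12 ≡ 5 (mod 7).
    Then x = 0 + 6·5 = 30, valid modulo lcm(6, 21) = 42: x ≡ 30 (mod 42).
  Combine with x ≡ 2 (mod 10): gcd(42, 10) = 2; 2 - 30 = -28, which IS divisible by 2, so compatible.
    Write x = 30 + 42·t and substitute into x ≡ 2 (mod 10): 42·t ≡ 2 − 30 = -28 (mod 10).
    Divide the congruence (and modulus) by g = 2: 21·t ≡ -14 (mod 5).
    Reduce coefficients mod 5: 1·t ≡ 1 (mod 5).
    So t ≡ 1 (mod 5).
    Then x = 30 + 42·1 = 72, valid modulo lcm(42, 10) = 210: x ≡ 72 (mod 210).
Verify: 72 mod 6 = 0, 72 mod 21 = 9, 72 mod 10 = 2.

x ≡ 72 (mod 210).


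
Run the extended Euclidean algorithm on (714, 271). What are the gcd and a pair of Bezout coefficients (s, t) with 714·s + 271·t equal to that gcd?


Euclidean algorithm on (714, 271) — divide until remainder is 0:
  714 = 2 · 271 + 172
  271 = 1 · 172 + 99
  172 = 1 · 99 + 73
  99 = 1 · 73 + 26
  73 = 2 · 26 + 21
  26 = 1 · 21 + 5
  21 = 4 · 5 + 1
  5 = 5 · 1 + 0
gcd(714, 271) = 1.
Track Bezout coefficients alongside the remainders: start with r₀ = 714 = a·1 + b·0 (s = 1, t = 0) and r₁ = 271 = a·0 + b·1 (s = 0, t = 1); each new remainder r_{k+1} = r_{k-1} − q_k·r_k inherits s_{k+1} = s_{k-1} − q_k·s_k, t_{k+1} = t_{k-1} − q_k·t_k, so r_k = a·s_k + b·t_k at every step:
  q = 2: r = 172, s = 1 − 2·0 = 1, t = 0 − 2·1 = -2  (check: 714·1 + 271·(-2) = 172)
  q = 1: r = 99, s = 0 − 1·1 = -1, t = 1 − 1·(-2) = 3  (check: 714·(-1) + 271·3 = 99)
  q = 1: r = 73, s = 1 − 1·(-1) = 2, t = -2 − 1·3 = -5  (check: 714·2 + 271·(-5) = 73)
  q = 1: r = 26, s = -1 − 1·2 = -3, t = 3 − 1·(-5) = 8  (check: 714·(-3) + 271·8 = 26)
  q = 2: r = 21, s = 2 − 2·(-3) = 8, t = -5 − 2·8 = -21  (check: 714·8 + 271·(-21) = 21)
  q = 1: r = 5, s = -3 − 1·8 = -11, t = 8 − 1·(-21) = 29  (check: 714·(-11) + 271·29 = 5)
  q = 4: r = 1, s = 8 − 4·(-11) = 52, t = -21 − 4·29 = -137  (check: 714·52 + 271·(-137) = 1)
The row with r = 1 (the gcd) gives the Bezout coefficients s = 52, t = -137.
Result: 714 · (52) + 271 · (-137) = 1.

gcd(714, 271) = 1; s = 52, t = -137 (check: 714·52 + 271·(-137) = 1).


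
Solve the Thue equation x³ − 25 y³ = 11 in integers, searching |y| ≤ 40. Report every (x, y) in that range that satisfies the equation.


The equation is x³ - 25y³ = 11. For fixed y, x³ = 25·y³ + 11, so a solution requires the RHS to be a perfect cube.
Strategy: iterate y from -40 to 40, compute RHS = 25·y³ + 11, and check whether it is a (positive or negative) perfect cube.
Check small values of y:
  y = 0: RHS = 11 is not a perfect cube.
  y = 1: RHS = 36 is not a perfect cube.
  y = -1: RHS = -14 is not a perfect cube.
  y = 2: RHS = 211 is not a perfect cube.
  y = -2: RHS = -189 is not a perfect cube.
  y = 3: RHS = 686 is not a perfect cube.
  y = -3: RHS = -664 is not a perfect cube.
Continuing the search up to |y| = 40 finds no solutions either.
No (x, y) in the scanned range satisfies the equation.

No integer solutions with |y| ≤ 40.


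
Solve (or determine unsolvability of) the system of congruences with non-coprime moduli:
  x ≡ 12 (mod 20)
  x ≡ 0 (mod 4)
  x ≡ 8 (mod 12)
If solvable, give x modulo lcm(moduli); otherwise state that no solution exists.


Moduli 20, 4, 12 are not pairwise coprime, so CRT works modulo lcm(m_i) when all pairwise compatibility conditions hold.
Pairwise compatibility: gcd(m_i, m_j) must divide a_i - a_j for every pair.
Merge one congruence at a time:
  Start: x ≡ 12 (mod 20).
  Combine with x ≡ 0 (mod 4): gcd(20, 4) = 4; 0 - 12 = -12, which IS divisible by 4, so compatible.
    Write x = 12 + 20·t and substitute into x ≡ 0 (mod 4): 20·t ≡ 0 − 12 = -12 (mod 4).
    Divide the congruence (and modulus) by g = 4: 5·t ≡ -3 (mod 1).
    Modulo 1 every t works; take t = 0.
    Then x = 12 + 20·0 = 12, valid modulo lcm(20, 4) = 20: x ≡ 12 (mod 20).
  Combine with x ≡ 8 (mod 12): gcd(20, 12) = 4; 8 - 12 = -4, which IS divisible by 4, so compatible.
    Write x = 12 + 20·t and substitute into x ≡ 8 (mod 12): 20·t ≡ 8 − 12 = -4 (mod 12).
    Divide the congruence (and modulus) by g = 4: 5·t ≡ -1 (mod 3).
    Reduce coefficients mod 3: 2·t ≡ 2 (mod 3).
    The inverse of 2 mod 3 is 2 (since 2·2 = 4 = 1·3 + 1), so t ≡ 2·2 = 4 ≡ 1 (mod 3).
    Then x = 12 + 20·1 = 32, valid modulo lcm(20, 12) = 60: x ≡ 32 (mod 60).
Verify: 32 mod 20 = 12, 32 mod 4 = 0, 32 mod 12 = 8.

x ≡ 32 (mod 60).


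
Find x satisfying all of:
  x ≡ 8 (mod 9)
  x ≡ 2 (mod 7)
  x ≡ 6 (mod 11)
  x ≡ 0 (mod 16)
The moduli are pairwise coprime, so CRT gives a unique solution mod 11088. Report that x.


Product of moduli M = 9 · 7 · 11 · 16 = 11088.
Merge one congruence at a time:
  Start: x ≡ 8 (mod 9).
  Combine with x ≡ 2 (mod 7); new modulus lcm = 63.
    Write x = 8 + 9·t and substitute into x ≡ 2 (mod 7): 9·t ≡ 2 − 8 = -6 (mod 7).
    Reduce coefficients mod 7: 2·t ≡ 1 (mod 7).
    The inverse of 2 mod 7 is 4 (since 2·4 = 8 = 1·7 + 1), so t ≡ 4·1 = 4 ≡ 4 (mod 7).
    Then x = 8 + 9·4 = 44, valid modulo lcm(9, 7) = 63: x ≡ 44 (mod 63).
  Combine with x ≡ 6 (mod 11); new modulus lcm = 693.
    Write x = 44 + 63·t and substitute into x ≡ 6 (mod 11): 63·t ≡ 6 − 44 = -38 (mod 11).
    Reduce coefficients mod 11: 8·t ≡ 6 (mod 11).
    The inverse of 8 mod 11 is 7 (since 8·7 = 56 = 5·11 + 1), so t ≡ 7·6 = 42 ≡ 9 (mod 11).
    Then x = 44 + 63·9 = 611, valid modulo lcm(63, 11) = 693: x ≡ 611 (mod 693).
  Combine with x ≡ 0 (mod 16); new modulus lcm = 11088.
    Write x = 611 + 693·t and substitute into x ≡ 0 (mod 16): 693·t ≡ 0 − 611 = -611 (mod 16).
    Reduce coefficients mod 16: 5·t ≡ 13 (mod 16).
    The inverse of 5 mod 16 is 13 (since 5·13 = 65 = 4·16 + 1), so t ≡ 13·13 = 169 ≡ 9 (mod 16).
    Then x = 611 + 693·9 = 6848, valid modulo lcm(693, 16) = 11088: x ≡ 6848 (mod 11088).
Verify against each original: 6848 mod 9 = 8, 6848 mod 7 = 2, 6848 mod 11 = 6, 6848 mod 16 = 0.

x ≡ 6848 (mod 11088).


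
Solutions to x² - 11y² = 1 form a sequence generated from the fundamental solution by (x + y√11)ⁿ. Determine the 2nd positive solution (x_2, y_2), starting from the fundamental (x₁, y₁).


Step 1: Find the fundamental solution (x₁, y₁) of x² - 11y² = 1.
  Expand √11 as a continued fraction. a₀ = ⌊√11⌋ = 3; iterate m_{k+1} = d_k·a_k − m_k, d_{k+1} = (11 − m_{k+1}²)/d_k, a_{k+1} = ⌊(a₀ + m_{k+1})/d_{k+1}⌋ (starting m₀ = 0, d₀ = 1), with convergents p_k = a_k·p_{k-1} + p_{k-2}, q_k = a_k·q_{k-1} + q_{k-2} (p₋₁ = 1, q₋₁ = 0):
  k = 0: a₀ = 3; p₀/q₀ = 3/1; p₀² − 11·q₀² = 9 − 11 = -2.
  k = 1: m = 3, d = 2, a = ⌊(3 + 3)/2⌋ = 3; p/q = (3·3 + 1)/(3·1 + 0) = 10/3; p² − 11·q² = 100 − 99 = 1.
  The first convergent with p² − 11·q² = 1 gives the fundamental solution (x₁, y₁) = (10, 3).
Step 2: Apply the recurrence (x_{n+1}, y_{n+1}) = (x₁x_n + 11y₁y_n, x₁y_n + y₁x_n) repeatedly.
  From (x_1, y_1) = (10, 3): x_2 = 10·10 + 11·3·3 = 199; y_2 = 10·3 + 3·10 = 60.
Step 3: Verify x_2² - 11·y_2² = 39601 - 39600 = 1 (should be 1). ✓

(x_1, y_1) = (10, 3); (x_2, y_2) = (199, 60).


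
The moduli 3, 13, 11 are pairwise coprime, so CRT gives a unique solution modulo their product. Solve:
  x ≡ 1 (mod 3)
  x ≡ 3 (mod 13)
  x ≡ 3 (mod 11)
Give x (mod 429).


Moduli 3, 13, 11 are pairwise coprime; by CRT there is a unique solution modulo M = 3 · 13 · 11 = 429.
Solve pairwise, accumulating the modulus:
  Start with x ≡ 1 (mod 3).
  Combine with x ≡ 3 (mod 13): since gcd(3, 13) = 1, we get a unique residue mod 39.
    Write x = 1 + 3·t and substitute into x ≡ 3 (mod 13): 3·t ≡ 3 − 1 = 2 (mod 13).
    The inverse of 3 mod 13 is 9 (since 3·9 = 27 = 2·13 + 1), so t ≡ 9·2 = 18 ≡ 5 (mod 13).
    Then x = 1 + 3·5 = 16, valid modulo lcm(3, 13) = 39: x ≡ 16 (mod 39).
  Combine with x ≡ 3 (mod 11): since gcd(39, 11) = 1, we get a unique residue mod 429.
    Write x = 16 + 39·t and substitute into x ≡ 3 (mod 11): 39·t ≡ 3 − 16 = -13 (mod 11).
    Reduce coefficients mod 11: 6·t ≡ 9 (mod 11).
    The inverse of 6 mod 11 is 2 (since 6·2 = 12 = 1·11 + 1), so t ≡ 2·9 = 18 ≡ 7 (mod 11).
    Then x = 16 + 39·7 = 289, valid modulo lcm(39, 11) = 429: x ≡ 289 (mod 429).
Verify: 289 mod 3 = 1 ✓, 289 mod 13 = 3 ✓, 289 mod 11 = 3 ✓.

x ≡ 289 (mod 429).


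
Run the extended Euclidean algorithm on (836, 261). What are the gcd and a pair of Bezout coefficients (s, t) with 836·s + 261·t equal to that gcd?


Euclidean algorithm on (836, 261) — divide until remainder is 0:
  836 = 3 · 261 + 53
  261 = 4 · 53 + 49
  53 = 1 · 49 + 4
  49 = 12 · 4 + 1
  4 = 4 · 1 + 0
gcd(836, 261) = 1.
Track Bezout coefficients alongside the remainders: start with r₀ = 836 = a·1 + b·0 (s = 1, t = 0) and r₁ = 261 = a·0 + b·1 (s = 0, t = 1); each new remainder r_{k+1} = r_{k-1} − q_k·r_k inherits s_{k+1} = s_{k-1} − q_k·s_k, t_{k+1} = t_{k-1} − q_k·t_k, so r_k = a·s_k + b·t_k at every step:
  q = 3: r = 53, s = 1 − 3·0 = 1, t = 0 − 3·1 = -3  (check: 836·1 + 261·(-3) = 53)
  q = 4: r = 49, s = 0 − 4·1 = -4, t = 1 − 4·(-3) = 13  (check: 836·(-4) + 261·13 = 49)
  q = 1: r = 4, s = 1 − 1·(-4) = 5, t = -3 − 1·13 = -16  (check: 836·5 + 261·(-16) = 4)
  q = 12: r = 1, s = -4 − 12·5 = -64, t = 13 − 12·(-16) = 205  (check: 836·(-64) + 261·205 = 1)
The row with r = 1 (the gcd) gives the Bezout coefficients s = -64, t = 205.
Result: 836 · (-64) + 261 · (205) = 1.

gcd(836, 261) = 1; s = -64, t = 205 (check: 836·(-64) + 261·205 = 1).


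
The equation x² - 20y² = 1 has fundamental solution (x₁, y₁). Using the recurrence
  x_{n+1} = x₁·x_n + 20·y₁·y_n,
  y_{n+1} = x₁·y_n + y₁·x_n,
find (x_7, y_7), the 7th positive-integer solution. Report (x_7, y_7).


Step 1: Find the fundamental solution (x₁, y₁) of x² - 20y² = 1.
  Expand √20 as a continued fraction. a₀ = ⌊√20⌋ = 4; iterate m_{k+1} = d_k·a_k − m_k, d_{k+1} = (20 − m_{k+1}²)/d_k, a_{k+1} = ⌊(a₀ + m_{k+1})/d_{k+1}⌋ (starting m₀ = 0, d₀ = 1), with convergents p_k = a_k·p_{k-1} + p_{k-2}, q_k = a_k·q_{k-1} + q_{k-2} (p₋₁ = 1, q₋₁ = 0):
  k = 0: a₀ = 4; p₀/q₀ = 4/1; p₀² − 20·q₀² = 16 − 20 = -4.
  k = 1: m = 4, d = 4, a = ⌊(4 + 4)/4⌋ = 2; p/q = (2·4 + 1)/(2·1 + 0) = 9/2; p² − 20·q² = 81 − 80 = 1.
  The first convergent with p² − 20·q² = 1 gives the fundamental solution (x₁, y₁) = (9, 2).
Step 2: Apply the recurrence (x_{n+1}, y_{n+1}) = (x₁x_n + 20y₁y_n, x₁y_n + y₁x_n) repeatedly.
  From (x_1, y_1) = (9, 2): x_2 = 9·9 + 20·2·2 = 161; y_2 = 9·2 + 2·9 = 36.
  From (x_2, y_2) = (161, 36): x_3 = 9·161 + 20·2·36 = 2889; y_3 = 9·36 + 2·161 = 646.
  From (x_3, y_3) = (2889, 646): x_4 = 9·2889 + 20·2·646 = 51841; y_4 = 9·646 + 2·2889 = 11592.
  From (x_4, y_4) = (51841, 11592): x_5 = 9·51841 + 20·2·11592 = 930249; y_5 = 9·11592 + 2·51841 = 208010.
  From (x_5, y_5) = (930249, 208010): x_6 = 9·930249 + 20·2·208010 = 16692641; y_6 = 9·208010 + 2·930249 = 3732588.
  From (x_6, y_6) = (16692641, 3732588): x_7 = 9·16692641 + 20·2·3732588 = 299537289; y_7 = 9·3732588 + 2·16692641 = 66978574.
Step 3: Verify x_7² - 20·y_7² = 89722587501469521 - 89722587501469520 = 1 (should be 1). ✓

(x_1, y_1) = (9, 2); (x_7, y_7) = (299537289, 66978574).


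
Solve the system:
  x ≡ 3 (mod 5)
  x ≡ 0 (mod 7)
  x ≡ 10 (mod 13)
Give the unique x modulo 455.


Moduli 5, 7, 13 are pairwise coprime; by CRT there is a unique solution modulo M = 5 · 7 · 13 = 455.
Solve pairwise, accumulating the modulus:
  Start with x ≡ 3 (mod 5).
  Combine with x ≡ 0 (mod 7): since gcd(5, 7) = 1, we get a unique residue mod 35.
    Write x = 3 + 5·t and substitute into x ≡ 0 (mod 7): 5·t ≡ 0 − 3 = -3 (mod 7).
    Reduce coefficients mod 7: 5·t ≡ 4 (mod 7).
    The inverse of 5 mod 7 is 3 (since 5·3 = 15 = 2·7 + 1), so t ≡ 3·4 = 12 ≡ 5 (mod 7).
    Then x = 3 + 5·5 = 28, valid modulo lcm(5, 7) = 35: x ≡ 28 (mod 35).
  Combine with x ≡ 10 (mod 13): since gcd(35, 13) = 1, we get a unique residue mod 455.
    Write x = 28 + 35·t and substitute into x ≡ 10 (mod 13): 35·t ≡ 10 − 28 = -18 (mod 13).
    Reduce coefficients mod 13: 9·t ≡ 8 (mod 13).
    The inverse of 9 mod 13 is 3 (since 9·3 = 27 = 2·13 + 1), so t ≡ 3·8 = 24 ≡ 11 (mod 13).
    Then x = 28 + 35·11 = 413, valid modulo lcm(35, 13) = 455: x ≡ 413 (mod 455).
Verify: 413 mod 5 = 3 ✓, 413 mod 7 = 0 ✓, 413 mod 13 = 10 ✓.

x ≡ 413 (mod 455).


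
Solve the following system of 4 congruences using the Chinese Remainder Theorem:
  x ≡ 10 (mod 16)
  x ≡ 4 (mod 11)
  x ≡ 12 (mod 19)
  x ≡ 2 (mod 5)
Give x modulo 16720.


Product of moduli M = 16 · 11 · 19 · 5 = 16720.
Merge one congruence at a time:
  Start: x ≡ 10 (mod 16).
  Combine with x ≡ 4 (mod 11); new modulus lcm = 176.
    Write x = 10 + 16·t and substitute into x ≡ 4 (mod 11): 16·t ≡ 4 − 10 = -6 (mod 11).
    Reduce coefficients mod 11: 5·t ≡ 5 (mod 11).
    The inverse of 5 mod 11 is 9 (since 5·9 = 45 = 4·11 + 1), so t ≡ 9·5 = 45 ≡ 1 (mod 11).
    Then x = 10 + 16·1 = 26, valid modulo lcm(16, 11) = 176: x ≡ 26 (mod 176).
  Combine with x ≡ 12 (mod 19); new modulus lcm = 3344.
    Write x = 26 + 176·t and substitute into x ≡ 12 (mod 19): 176·t ≡ 12 − 26 = -14 (mod 19).
    Reduce coefficients mod 19: 5·t ≡ 5 (mod 19).
    The inverse of 5 mod 19 is 4 (since 5·4 = 20 = 1·19 + 1), so t ≡ 4·5 = 20 ≡ 1 (mod 19).
    Then x = 26 + 176·1 = 202, valid modulo lcm(176, 19) = 3344: x ≡ 202 (mod 3344).
  Combine with x ≡ 2 (mod 5); new modulus lcm = 16720.
    Write x = 202 + 3344·t and substitute into x ≡ 2 (mod 5): 3344·t ≡ 2 − 202 = -200 (mod 5).
    Reduce coefficients mod 5: 4·t ≡ 0 (mod 5).
    The inverse of 4 mod 5 is 4 (since 4·4 = 16 = 3·5 + 1), so t ≡ 4·0 = 0 ≡ 0 (mod 5).
    Then x = 202 + 3344·0 = 202, valid modulo lcm(3344, 5) = 16720: x ≡ 202 (mod 16720).
Verify against each original: 202 mod 16 = 10, 202 mod 11 = 4, 202 mod 19 = 12, 202 mod 5 = 2.

x ≡ 202 (mod 16720).


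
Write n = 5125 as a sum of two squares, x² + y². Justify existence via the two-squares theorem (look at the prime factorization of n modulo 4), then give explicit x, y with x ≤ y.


Step 1: Factor n = 5125 = 5^3 · 41.
Step 2: Check the mod-4 condition on each prime factor: 5 ≡ 1 (mod 4), exponent 3; 41 ≡ 1 (mod 4), exponent 1.
All primes ≡ 3 (mod 4) appear to even exponent (or don't appear), so by the two-squares theorem n IS expressible as a sum of two squares.
Step 3: Build a representation. Group n = k² · m with k = 5 and m = 5 · 41 = 205 (a product of primes ≡ 1 (mod 4)); a representation of m scales to one of n via (k·x)² + (k·y)² = k²(x² + y²). Each prime p ≡ 1 (mod 4) is itself a sum of two squares; find a² by testing p − a² for a perfect square:
  5: 5 − 1² = 4 = 2² ⇒ 5 = 1² + 2².
  41: 41 − 1² = 40, 41 − 2² = 37, 41 − 3² = 32, 41 − 4² = 25 = 5² ⇒ 41 = 4² + 5².
  Combine using the Brahmagupta–Fibonacci identity (a² + b²)(c² + d²) = (ac − bd)² + (ad + bc)² = (ac + bd)² + (ad − bc)²:
  5 · 41 = 205: from (1² + 2²)(4² + 5²), take (1·4 − 2·5, 1·5 + 2·4) = (4 − 10, 5 + 8) = (-6, 13); dropping signs (only squares matter) gives (6, 13); check 6² + 13² = 36 + 169 = 205 ✓.
  Scale by k = 5: (5·6, 5·13) = (30, 65).
Step 4: Order so x ≤ y and verify: 30² + 65² = 900 + 4225 = 5125 = n. ✓

n = 5125 = 30² + 65² (one valid representation with x ≤ y).


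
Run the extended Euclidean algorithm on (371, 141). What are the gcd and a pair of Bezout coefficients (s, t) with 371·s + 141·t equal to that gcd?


Euclidean algorithm on (371, 141) — divide until remainder is 0:
  371 = 2 · 141 + 89
  141 = 1 · 89 + 52
  89 = 1 · 52 + 37
  52 = 1 · 37 + 15
  37 = 2 · 15 + 7
  15 = 2 · 7 + 1
  7 = 7 · 1 + 0
gcd(371, 141) = 1.
Track Bezout coefficients alongside the remainders: start with r₀ = 371 = a·1 + b·0 (s = 1, t = 0) and r₁ = 141 = a·0 + b·1 (s = 0, t = 1); each new remainder r_{k+1} = r_{k-1} − q_k·r_k inherits s_{k+1} = s_{k-1} − q_k·s_k, t_{k+1} = t_{k-1} − q_k·t_k, so r_k = a·s_k + b·t_k at every step:
  q = 2: r = 89, s = 1 − 2·0 = 1, t = 0 − 2·1 = -2  (check: 371·1 + 141·(-2) = 89)
  q = 1: r = 52, s = 0 − 1·1 = -1, t = 1 − 1·(-2) = 3  (check: 371·(-1) + 141·3 = 52)
  q = 1: r = 37, s = 1 − 1·(-1) = 2, t = -2 − 1·3 = -5  (check: 371·2 + 141·(-5) = 37)
  q = 1: r = 15, s = -1 − 1·2 = -3, t = 3 − 1·(-5) = 8  (check: 371·(-3) + 141·8 = 15)
  q = 2: r = 7, s = 2 − 2·(-3) = 8, t = -5 − 2·8 = -21  (check: 371·8 + 141·(-21) = 7)
  q = 2: r = 1, s = -3 − 2·8 = -19, t = 8 − 2·(-21) = 50  (check: 371·(-19) + 141·50 = 1)
The row with r = 1 (the gcd) gives the Bezout coefficients s = -19, t = 50.
Result: 371 · (-19) + 141 · (50) = 1.

gcd(371, 141) = 1; s = -19, t = 50 (check: 371·(-19) + 141·50 = 1).


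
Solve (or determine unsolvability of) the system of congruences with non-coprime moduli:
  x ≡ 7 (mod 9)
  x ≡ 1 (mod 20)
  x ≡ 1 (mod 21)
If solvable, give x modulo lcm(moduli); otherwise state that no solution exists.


Moduli 9, 20, 21 are not pairwise coprime, so CRT works modulo lcm(m_i) when all pairwise compatibility conditions hold.
Pairwise compatibility: gcd(m_i, m_j) must divide a_i - a_j for every pair.
Merge one congruence at a time:
  Start: x ≡ 7 (mod 9).
  Combine with x ≡ 1 (mod 20): gcd(9, 20) = 1; 1 - 7 = -6, which IS divisible by 1, so compatible.
    Write x = 7 + 9·t and substitute into x ≡ 1 (mod 20): 9·t ≡ 1 − 7 = -6 (mod 20).
    Reduce coefficients mod 20: 9·t ≡ 14 (mod 20).
    The inverse of 9 mod 20 is 9 (since 9·9 = 81 = 4·20 + 1), so t ≡ 9·14 = 126 ≡ 6 (mod 20).
    Then x = 7 + 9·6 = 61, valid modulo lcm(9, 20) = 180: x ≡ 61 (mod 180).
  Combine with x ≡ 1 (mod 21): gcd(180, 21) = 3; 1 - 61 = -60, which IS divisible by 3, so compatible.
    Write x = 61 + 180·t and substitute into x ≡ 1 (mod 21): 180·t ≡ 1 − 61 = -60 (mod 21).
    Divide the congruence (and modulus) by g = 3: 60·t ≡ -20 (mod 7).
    Reduce coefficients mod 7: 4·t ≡ 1 (mod 7).
    The inverse of 4 mod 7 is 2 (since 4·2 = 8 = 1·7 + 1), so t ≡ 2·1 = 2 ≡ 2 (mod 7).
    Then x = 61 + 180·2 = 421, valid modulo lcm(180, 21) = 1260: x ≡ 421 (mod 1260).
Verify: 421 mod 9 = 7, 421 mod 20 = 1, 421 mod 21 = 1.

x ≡ 421 (mod 1260).


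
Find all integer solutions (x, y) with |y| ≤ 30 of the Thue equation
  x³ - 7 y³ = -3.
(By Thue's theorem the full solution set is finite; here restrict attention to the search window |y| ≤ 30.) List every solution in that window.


The equation is x³ - 7y³ = -3. For fixed y, x³ = 7·y³ − 3, so a solution requires the RHS to be a perfect cube.
Strategy: iterate y from -30 to 30, compute RHS = 7·y³ − 3, and check whether it is a (positive or negative) perfect cube.
Check small values of y:
  y = 0: RHS = -3 is not a perfect cube.
  y = 1: RHS = 4 is not a perfect cube.
  y = -1: RHS = -10 is not a perfect cube.
  y = 2: RHS = 53 is not a perfect cube.
  y = -2: RHS = -59 is not a perfect cube.
  y = 3: RHS = 186 is not a perfect cube.
  y = -3: RHS = -192 is not a perfect cube.
Continuing the search up to |y| = 30 finds no solutions either.
No (x, y) in the scanned range satisfies the equation.

No integer solutions with |y| ≤ 30.


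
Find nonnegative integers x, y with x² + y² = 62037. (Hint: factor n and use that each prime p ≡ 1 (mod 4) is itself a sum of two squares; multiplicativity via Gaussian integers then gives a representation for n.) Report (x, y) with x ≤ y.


Step 1: Factor n = 62037 = 3^2 · 61 · 113.
Step 2: Check the mod-4 condition on each prime factor: 3 ≡ 3 (mod 4), exponent 2 (must be even); 61 ≡ 1 (mod 4), exponent 1; 113 ≡ 1 (mod 4), exponent 1.
All primes ≡ 3 (mod 4) appear to even exponent (or don't appear), so by the two-squares theorem n IS expressible as a sum of two squares.
Step 3: Build a representation. Group n = k² · m with k = 3 and m = 61 · 113 = 6893 (a product of primes ≡ 1 (mod 4)); a representation of m scales to one of n via (k·x)² + (k·y)² = k²(x² + y²). Each prime p ≡ 1 (mod 4) is itself a sum of two squares; find a² by testing p − a² for a perfect square:
  61: 61 − 1² = 60, 61 − 2² = 57, 61 − 3² = 52, 61 − 4² = 45, 61 − 5² = 36 = 6² ⇒ 61 = 5² + 6².
  113: 113 − 1² = 112, 113 − 2² = 109, 113 − 3² = 104, 113 − 4² = 97, 113 − 5² = 88, 113 − 6² = 77, 113 − 7² = 64 = 8² ⇒ 113 = 7² + 8².
  Combine using the Brahmagupta–Fibonacci identity (a² + b²)(c² + d²) = (ac − bd)² + (ad + bc)² = (ac + bd)² + (ad − bc)²:
  61 · 113 = 6893: from (5² + 6²)(7² + 8²), take (5·7 − 6·8, 5·8 + 6·7) = (35 − 48, 40 + 42) = (-13, 82); dropping signs (only squares matter) gives (13, 82); check 13² + 82² = 169 + 6724 = 6893 ✓.
  Scale by k = 3: (3·13, 3·82) = (39, 246).
Step 4: Order so x ≤ y and verify: 39² + 246² = 1521 + 60516 = 62037 = n. ✓

n = 62037 = 39² + 246² (one valid representation with x ≤ y).


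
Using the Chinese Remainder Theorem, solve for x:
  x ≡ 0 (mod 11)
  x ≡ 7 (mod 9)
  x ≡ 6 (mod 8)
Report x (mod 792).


Moduli 11, 9, 8 are pairwise coprime; by CRT there is a unique solution modulo M = 11 · 9 · 8 = 792.
Solve pairwise, accumulating the modulus:
  Start with x ≡ 0 (mod 11).
  Combine with x ≡ 7 (mod 9): since gcd(11, 9) = 1, we get a unique residue mod 99.
    Write x = 0 + 11·t and substitute into x ≡ 7 (mod 9): 11·t ≡ 7 − 0 = 7 (mod 9).
    Reduce coefficients mod 9: 2·t ≡ 7 (mod 9).
    The inverse of 2 mod 9 is 5 (since 2·5 = 10 = 1·9 + 1), so t ≡ 5·7 = 35 ≡ 8 (mod 9).
    Then x = 0 + 11·8 = 88, valid modulo lcm(11, 9) = 99: x ≡ 88 (mod 99).
  Combine with x ≡ 6 (mod 8): since gcd(99, 8) = 1, we get a unique residue mod 792.
    Write x = 88 + 99·t and substitute into x ≡ 6 (mod 8): 99·t ≡ 6 − 88 = -82 (mod 8).
    Reduce coefficients mod 8: 3·t ≡ 6 (mod 8).
    The inverse of 3 mod 8 is 3 (since 3·3 = 9 = 1·8 + 1), so t ≡ 3·6 = 18 ≡ 2 (mod 8).
    Then x = 88 + 99·2 = 286, valid modulo lcm(99, 8) = 792: x ≡ 286 (mod 792).
Verify: 286 mod 11 = 0 ✓, 286 mod 9 = 7 ✓, 286 mod 8 = 6 ✓.

x ≡ 286 (mod 792).


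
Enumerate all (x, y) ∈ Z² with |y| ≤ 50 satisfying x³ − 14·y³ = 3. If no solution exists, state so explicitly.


The equation is x³ - 14y³ = 3. For fixed y, x³ = 14·y³ + 3, so a solution requires the RHS to be a perfect cube.
Strategy: iterate y from -50 to 50, compute RHS = 14·y³ + 3, and check whether it is a (positive or negative) perfect cube.
Check small values of y:
  y = 0: RHS = 3 is not a perfect cube.
  y = 1: RHS = 17 is not a perfect cube.
  y = -1: RHS = -11 is not a perfect cube.
  y = 2: RHS = 115 is not a perfect cube.
  y = -2: RHS = -109 is not a perfect cube.
  y = 3: RHS = 381 is not a perfect cube.
  y = -3: RHS = -375 is not a perfect cube.
Continuing the search up to |y| = 50 finds no solutions either.
No (x, y) in the scanned range satisfies the equation.

No integer solutions with |y| ≤ 50.


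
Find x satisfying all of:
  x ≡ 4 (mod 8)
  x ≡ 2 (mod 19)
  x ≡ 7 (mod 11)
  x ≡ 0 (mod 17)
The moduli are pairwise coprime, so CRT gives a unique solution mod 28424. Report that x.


Product of moduli M = 8 · 19 · 11 · 17 = 28424.
Merge one congruence at a time:
  Start: x ≡ 4 (mod 8).
  Combine with x ≡ 2 (mod 19); new modulus lcm = 152.
    Write x = 4 + 8·t and substitute into x ≡ 2 (mod 19): 8·t ≡ 2 − 4 = -2 (mod 19).
    Reduce coefficients mod 19: 8·t ≡ 17 (mod 19).
    The inverse of 8 mod 19 is 12 (since 8·12 = 96 = 5·19 + 1), so t ≡ 12·17 = 204 ≡ 14 (mod 19).
    Then x = 4 + 8·14 = 116, valid modulo lcm(8, 19) = 152: x ≡ 116 (mod 152).
  Combine with x ≡ 7 (mod 11); new modulus lcm = 1672.
    Write x = 116 + 152·t and substitute into x ≡ 7 (mod 11): 152·t ≡ 7 − 116 = -109 (mod 11).
    Reduce coefficients mod 11: 9·t ≡ 1 (mod 11).
    The inverse of 9 mod 11 is 5 (since 9·5 = 45 = 4·11 + 1), so t ≡ 5·1 = 5 ≡ 5 (mod 11).
    Then x = 116 + 152·5 = 876, valid modulo lcm(152, 11) = 1672: x ≡ 876 (mod 1672).
  Combine with x ≡ 0 (mod 17); new modulus lcm = 28424.
    Write x = 876 + 1672·t and substitute into x ≡ 0 (mod 17): 1672·t ≡ 0 − 876 = -876 (mod 17).
    Reduce coefficients mod 17: 6·t ≡ 8 (mod 17).
    The inverse of 6 mod 17 is 3 (since 6·3 = 18 = 1·17 + 1), so t ≡ 3·8 = 24 ≡ 7 (mod 17).
    Then x = 876 + 1672·7 = 12580, valid modulo lcm(1672, 17) = 28424: x ≡ 12580 (mod 28424).
Verify against each original: 12580 mod 8 = 4, 12580 mod 19 = 2, 12580 mod 11 = 7, 12580 mod 17 = 0.

x ≡ 12580 (mod 28424).


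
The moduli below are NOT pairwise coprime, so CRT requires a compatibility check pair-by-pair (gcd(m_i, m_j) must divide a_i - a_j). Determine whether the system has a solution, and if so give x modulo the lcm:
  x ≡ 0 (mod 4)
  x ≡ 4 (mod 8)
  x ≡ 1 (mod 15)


Moduli 4, 8, 15 are not pairwise coprime, so CRT works modulo lcm(m_i) when all pairwise compatibility conditions hold.
Pairwise compatibility: gcd(m_i, m_j) must divide a_i - a_j for every pair.
Merge one congruence at a time:
  Start: x ≡ 0 (mod 4).
  Combine with x ≡ 4 (mod 8): gcd(4, 8) = 4; 4 - 0 = 4, which IS divisible by 4, so compatible.
    Write x = 0 + 4·t and substitute into x ≡ 4 (mod 8): 4·t ≡ 4 − 0 = 4 (mod 8).
    Divide the congruence (and modulus) by g = 4: 1·t ≡ 1 (mod 2).
    So t ≡ 1 (mod 2).
    Then x = 0 + 4·1 = 4, valid modulo lcm(4, 8) = 8: x ≡ 4 (mod 8).
  Combine with x ≡ 1 (mod 15): gcd(8, 15) = 1; 1 - 4 = -3, which IS divisible by 1, so compatible.
    Write x = 4 + 8·t and substitute into x ≡ 1 (mod 15): 8·t ≡ 1 − 4 = -3 (mod 15).
    Reduce coefficients mod 15: 8·t ≡ 12 (mod 15).
    The inverse of 8 mod 15 is 2 (since 8·2 = 16 = 1·15 + 1), so t ≡ 2·12 = 24 ≡ 9 (mod 15).
    Then x = 4 + 8·9 = 76, valid modulo lcm(8, 15) = 120: x ≡ 76 (mod 120).
Verify: 76 mod 4 = 0, 76 mod 8 = 4, 76 mod 15 = 1.

x ≡ 76 (mod 120).


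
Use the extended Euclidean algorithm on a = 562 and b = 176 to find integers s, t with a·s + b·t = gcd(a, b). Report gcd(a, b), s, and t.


Euclidean algorithm on (562, 176) — divide until remainder is 0:
  562 = 3 · 176 + 34
  176 = 5 · 34 + 6
  34 = 5 · 6 + 4
  6 = 1 · 4 + 2
  4 = 2 · 2 + 0
gcd(562, 176) = 2.
Track Bezout coefficients alongside the remainders: start with r₀ = 562 = a·1 + b·0 (s = 1, t = 0) and r₁ = 176 = a·0 + b·1 (s = 0, t = 1); each new remainder r_{k+1} = r_{k-1} − q_k·r_k inherits s_{k+1} = s_{k-1} − q_k·s_k, t_{k+1} = t_{k-1} − q_k·t_k, so r_k = a·s_k + b·t_k at every step:
  q = 3: r = 34, s = 1 − 3·0 = 1, t = 0 − 3·1 = -3  (check: 562·1 + 176·(-3) = 34)
  q = 5: r = 6, s = 0 − 5·1 = -5, t = 1 − 5·(-3) = 16  (check: 562·(-5) + 176·16 = 6)
  q = 5: r = 4, s = 1 − 5·(-5) = 26, t = -3 − 5·16 = -83  (check: 562·26 + 176·(-83) = 4)
  q = 1: r = 2, s = -5 − 1·26 = -31, t = 16 − 1·(-83) = 99  (check: 562·(-31) + 176·99 = 2)
The row with r = 2 (the gcd) gives the Bezout coefficients s = -31, t = 99.
Result: 562 · (-31) + 176 · (99) = 2.

gcd(562, 176) = 2; s = -31, t = 99 (check: 562·(-31) + 176·99 = 2).


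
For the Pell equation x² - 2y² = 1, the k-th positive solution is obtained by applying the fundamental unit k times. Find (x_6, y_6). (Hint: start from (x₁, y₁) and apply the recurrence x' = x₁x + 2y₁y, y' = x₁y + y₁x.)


Step 1: Find the fundamental solution (x₁, y₁) of x² - 2y² = 1.
  Expand √2 as a continued fraction. a₀ = ⌊√2⌋ = 1; iterate m_{k+1} = d_k·a_k − m_k, d_{k+1} = (2 − m_{k+1}²)/d_k, a_{k+1} = ⌊(a₀ + m_{k+1})/d_{k+1}⌋ (starting m₀ = 0, d₀ = 1), with convergents p_k = a_k·p_{k-1} + p_{k-2}, q_k = a_k·q_{k-1} + q_{k-2} (p₋₁ = 1, q₋₁ = 0):
  k = 0: a₀ = 1; p₀/q₀ = 1/1; p₀² − 2·q₀² = 1 − 2 = -1.
  k = 1: m = 1, d = 1, a = ⌊(1 + 1)/1⌋ = 2; p/q = (2·1 + 1)/(2·1 + 0) = 3/2; p² − 2·q² = 9 − 8 = 1.
  The first convergent with p² − 2·q² = 1 gives the fundamental solution (x₁, y₁) = (3, 2).
Step 2: Apply the recurrence (x_{n+1}, y_{n+1}) = (x₁x_n + 2y₁y_n, x₁y_n + y₁x_n) repeatedly.
  From (x_1, y_1) = (3, 2): x_2 = 3·3 + 2·2·2 = 17; y_2 = 3·2 + 2·3 = 12.
  From (x_2, y_2) = (17, 12): x_3 = 3·17 + 2·2·12 = 99; y_3 = 3·12 + 2·17 = 70.
  From (x_3, y_3) = (99, 70): x_4 = 3·99 + 2·2·70 = 577; y_4 = 3·70 + 2·99 = 408.
  From (x_4, y_4) = (577, 408): x_5 = 3·577 + 2·2·408 = 3363; y_5 = 3·408 + 2·577 = 2378.
  From (x_5, y_5) = (3363, 2378): x_6 = 3·3363 + 2·2·2378 = 19601; y_6 = 3·2378 + 2·3363 = 13860.
Step 3: Verify x_6² - 2·y_6² = 384199201 - 384199200 = 1 (should be 1). ✓

(x_1, y_1) = (3, 2); (x_6, y_6) = (19601, 13860).


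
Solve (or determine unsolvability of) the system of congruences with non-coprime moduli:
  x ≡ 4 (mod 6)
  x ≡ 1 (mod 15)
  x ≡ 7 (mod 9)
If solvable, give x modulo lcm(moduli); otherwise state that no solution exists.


Moduli 6, 15, 9 are not pairwise coprime, so CRT works modulo lcm(m_i) when all pairwise compatibility conditions hold.
Pairwise compatibility: gcd(m_i, m_j) must divide a_i - a_j for every pair.
Merge one congruence at a time:
  Start: x ≡ 4 (mod 6).
  Combine with x ≡ 1 (mod 15): gcd(6, 15) = 3; 1 - 4 = -3, which IS divisible by 3, so compatible.
    Write x = 4 + 6·t and substitute into x ≡ 1 (mod 15): 6·t ≡ 1 − 4 = -3 (mod 15).
    Divide the congruence (and modulus) by g = 3: 2·t ≡ -1 (mod 5).
    Reduce coefficients mod 5: 2·t ≡ 4 (mod 5).
    The inverse of 2 mod 5 is 3 (since 2·3 = 6 = 1·5 + 1), so t ≡ 3·4 = 12 ≡ 2 (mod 5).
    Then x = 4 + 6·2 = 16, valid modulo lcm(6, 15) = 30: x ≡ 16 (mod 30).
  Combine with x ≡ 7 (mod 9): gcd(30, 9) = 3; 7 - 16 = -9, which IS divisible by 3, so compatible.
    Write x = 16 + 30·t and substitute into x ≡ 7 (mod 9): 30·t ≡ 7 − 16 = -9 (mod 9).
    Divide the congruence (and modulus) by g = 3: 10·t ≡ -3 (mod 3).
    Reduce coefficients mod 3: 1·t ≡ 0 (mod 3).
    So t ≡ 0 (mod 3).
    Then x = 16 + 30·0 = 16, valid modulo lcm(30, 9) = 90: x ≡ 16 (mod 90).
Verify: 16 mod 6 = 4, 16 mod 15 = 1, 16 mod 9 = 7.

x ≡ 16 (mod 90).


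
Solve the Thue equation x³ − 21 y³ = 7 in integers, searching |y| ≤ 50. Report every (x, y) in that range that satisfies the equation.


The equation is x³ - 21y³ = 7. For fixed y, x³ = 21·y³ + 7, so a solution requires the RHS to be a perfect cube.
Strategy: iterate y from -50 to 50, compute RHS = 21·y³ + 7, and check whether it is a (positive or negative) perfect cube.
Check small values of y:
  y = 0: RHS = 7 is not a perfect cube.
  y = 1: RHS = 28 is not a perfect cube.
  y = -1: RHS = -14 is not a perfect cube.
  y = 2: RHS = 175 is not a perfect cube.
  y = -2: RHS = -161 is not a perfect cube.
  y = 3: RHS = 574 is not a perfect cube.
  y = -3: RHS = -560 is not a perfect cube.
Continuing the search up to |y| = 50 finds no solutions either.
No (x, y) in the scanned range satisfies the equation.

No integer solutions with |y| ≤ 50.
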